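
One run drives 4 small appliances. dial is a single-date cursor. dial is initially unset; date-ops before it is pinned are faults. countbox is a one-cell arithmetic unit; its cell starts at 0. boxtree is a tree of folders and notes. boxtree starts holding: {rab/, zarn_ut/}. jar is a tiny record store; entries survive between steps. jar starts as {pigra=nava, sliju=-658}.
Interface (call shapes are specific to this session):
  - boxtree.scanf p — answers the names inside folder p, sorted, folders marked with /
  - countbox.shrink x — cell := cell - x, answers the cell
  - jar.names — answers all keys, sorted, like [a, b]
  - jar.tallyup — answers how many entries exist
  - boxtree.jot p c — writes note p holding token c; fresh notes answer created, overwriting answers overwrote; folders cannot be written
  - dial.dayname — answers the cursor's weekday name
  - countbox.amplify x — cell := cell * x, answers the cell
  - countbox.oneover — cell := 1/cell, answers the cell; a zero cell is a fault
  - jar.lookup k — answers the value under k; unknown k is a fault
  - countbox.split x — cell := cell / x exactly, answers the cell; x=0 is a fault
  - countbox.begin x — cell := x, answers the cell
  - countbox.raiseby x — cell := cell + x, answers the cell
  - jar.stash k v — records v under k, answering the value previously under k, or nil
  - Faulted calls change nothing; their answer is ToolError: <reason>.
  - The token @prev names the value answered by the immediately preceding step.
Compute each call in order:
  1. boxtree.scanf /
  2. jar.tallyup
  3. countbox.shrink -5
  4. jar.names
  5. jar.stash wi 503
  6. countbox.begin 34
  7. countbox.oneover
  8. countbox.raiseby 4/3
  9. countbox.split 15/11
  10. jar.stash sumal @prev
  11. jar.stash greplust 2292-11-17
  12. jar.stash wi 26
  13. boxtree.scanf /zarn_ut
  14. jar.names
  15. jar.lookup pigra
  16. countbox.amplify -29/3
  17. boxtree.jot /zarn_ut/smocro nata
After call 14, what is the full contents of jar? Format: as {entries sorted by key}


CALL scanf[p='/']
RET  [rab/, zarn_ut/]
CALL tallyup[]
RET  2
CALL shrink[x='-5']
RET  5
CALL names[]
RET  [pigra, sliju]
CALL stash[k='wi'; v='503']
RET  nil
CALL begin[x='34']
RET  34
CALL oneover[]
RET  1/34
CALL raiseby[x='4/3']
RET  139/102
CALL split[x='15/11']
RET  1529/1530
CALL stash[k='sumal'; v='@prev']
RET  nil
CALL stash[k='greplust'; v='2292-11-17']
RET  nil
CALL stash[k='wi'; v='26']
RET  503
CALL scanf[p='/zarn_ut']
RET  []
CALL names[]
RET  [greplust, pigra, sliju, sumal, wi]
CALL lookup[k='pigra']
RET  nava
CALL amplify[x='-29/3']
RET  -44341/4590
CALL jot[p='/zarn_ut/smocro'; c='nata']
RET  created

Answer: {greplust=2292-11-17, pigra=nava, sliju=-658, sumal=1529/1530, wi=26}


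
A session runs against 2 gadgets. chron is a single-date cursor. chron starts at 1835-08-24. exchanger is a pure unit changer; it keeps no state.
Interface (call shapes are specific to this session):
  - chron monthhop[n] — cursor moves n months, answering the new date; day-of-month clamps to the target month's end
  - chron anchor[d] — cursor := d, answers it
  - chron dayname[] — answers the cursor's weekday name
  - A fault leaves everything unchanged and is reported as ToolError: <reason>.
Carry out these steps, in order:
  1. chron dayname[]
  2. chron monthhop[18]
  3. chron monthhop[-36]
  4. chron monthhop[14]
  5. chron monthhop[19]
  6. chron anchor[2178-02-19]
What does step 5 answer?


Next I call chron dayname, → Monday.
I try chron monthhop passing n: 18, — result: 1837-02-24.
I invoke chron monthhop passing n: -36, and see 1834-02-24.
I use chron monthhop passing n: 14, yielding 1835-04-24.
Invoking chron monthhop passing n: 19, → 1836-11-24.
Calling chron anchor passing d: 2178-02-19, giving 2178-02-19.

Answer: 1836-11-24


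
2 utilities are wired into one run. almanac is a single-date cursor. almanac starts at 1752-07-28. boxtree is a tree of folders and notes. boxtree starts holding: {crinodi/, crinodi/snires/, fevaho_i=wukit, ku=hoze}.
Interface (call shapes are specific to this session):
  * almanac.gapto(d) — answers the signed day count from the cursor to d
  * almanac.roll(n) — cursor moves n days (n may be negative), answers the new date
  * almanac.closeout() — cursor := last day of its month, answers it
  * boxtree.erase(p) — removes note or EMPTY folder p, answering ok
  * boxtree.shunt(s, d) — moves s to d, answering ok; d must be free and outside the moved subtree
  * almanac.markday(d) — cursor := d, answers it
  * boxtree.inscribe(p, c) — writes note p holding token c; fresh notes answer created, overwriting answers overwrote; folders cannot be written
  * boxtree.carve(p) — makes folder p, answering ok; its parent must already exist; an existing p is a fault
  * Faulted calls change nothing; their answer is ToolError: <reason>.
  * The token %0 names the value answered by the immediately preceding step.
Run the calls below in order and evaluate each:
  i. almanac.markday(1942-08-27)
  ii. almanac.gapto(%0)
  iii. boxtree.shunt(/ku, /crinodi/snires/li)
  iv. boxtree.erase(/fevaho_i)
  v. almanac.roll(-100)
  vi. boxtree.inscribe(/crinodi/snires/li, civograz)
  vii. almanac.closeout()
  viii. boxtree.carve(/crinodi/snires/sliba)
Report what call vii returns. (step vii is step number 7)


Answer: 1942-05-31

Derivation:
>>> almanac.markday d: 1942-08-27
[out] 1942-08-27
>>> almanac.gapto d: %0
[out] 0
>>> boxtree.shunt s: /ku d: /crinodi/snires/li
[out] ok
>>> boxtree.erase p: /fevaho_i
[out] ok
>>> almanac.roll n: -100
[out] 1942-05-19
>>> boxtree.inscribe p: /crinodi/snires/li c: civograz
[out] overwrote
>>> almanac.closeout
[out] 1942-05-31
>>> boxtree.carve p: /crinodi/snires/sliba
[out] ok


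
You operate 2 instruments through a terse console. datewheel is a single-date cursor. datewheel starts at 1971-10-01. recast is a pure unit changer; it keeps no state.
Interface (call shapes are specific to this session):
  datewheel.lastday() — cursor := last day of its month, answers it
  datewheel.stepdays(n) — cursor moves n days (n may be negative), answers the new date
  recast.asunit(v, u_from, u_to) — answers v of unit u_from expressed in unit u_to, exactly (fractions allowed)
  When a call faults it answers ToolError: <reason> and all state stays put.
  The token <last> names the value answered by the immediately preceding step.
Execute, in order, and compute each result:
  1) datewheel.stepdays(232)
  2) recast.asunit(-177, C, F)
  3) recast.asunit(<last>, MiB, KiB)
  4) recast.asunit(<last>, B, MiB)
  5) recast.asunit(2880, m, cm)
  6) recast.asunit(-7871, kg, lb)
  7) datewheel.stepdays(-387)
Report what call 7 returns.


I invoke datewheel.stepdays with n='232', and see 1972-05-20.
Now I run recast.asunit with v='-177', u_from='C', u_to='F': -1433/5.
Then recast.asunit with v='<last>', u_from='MiB', u_to='KiB', and see -1467392/5.
I try recast.asunit with v='<last>', u_from='B', u_to='MiB', yielding -1433/5120.
Using recast.asunit with v='2880', u_from='m', u_to='cm', → 288000.
Using recast.asunit with v='-7871', u_from='kg', u_to='lb', and observe -787100000000/45359237.
I run datewheel.stepdays with n='-387', — result: 1971-04-29.

Answer: 1971-04-29


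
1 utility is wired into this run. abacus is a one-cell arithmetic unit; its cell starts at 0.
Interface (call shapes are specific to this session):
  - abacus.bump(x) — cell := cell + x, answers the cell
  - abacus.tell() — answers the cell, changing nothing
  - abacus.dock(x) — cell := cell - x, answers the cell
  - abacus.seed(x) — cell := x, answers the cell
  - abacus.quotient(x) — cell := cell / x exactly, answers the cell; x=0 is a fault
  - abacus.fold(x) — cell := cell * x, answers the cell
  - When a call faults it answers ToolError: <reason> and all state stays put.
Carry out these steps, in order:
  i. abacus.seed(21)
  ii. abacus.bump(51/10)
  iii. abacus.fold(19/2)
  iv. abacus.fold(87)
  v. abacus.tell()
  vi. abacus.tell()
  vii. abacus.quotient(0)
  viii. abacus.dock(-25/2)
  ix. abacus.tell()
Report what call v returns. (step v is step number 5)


==> abacus.seed(21)
<== 21
==> abacus.bump(51/10)
<== 261/10
==> abacus.fold(19/2)
<== 4959/20
==> abacus.fold(87)
<== 431433/20
==> abacus.tell()
<== 431433/20
==> abacus.tell()
<== 431433/20
==> abacus.quotient(0)
<== ToolError: division by zero
==> abacus.dock(-25/2)
<== 431683/20
==> abacus.tell()
<== 431683/20

Answer: 431433/20


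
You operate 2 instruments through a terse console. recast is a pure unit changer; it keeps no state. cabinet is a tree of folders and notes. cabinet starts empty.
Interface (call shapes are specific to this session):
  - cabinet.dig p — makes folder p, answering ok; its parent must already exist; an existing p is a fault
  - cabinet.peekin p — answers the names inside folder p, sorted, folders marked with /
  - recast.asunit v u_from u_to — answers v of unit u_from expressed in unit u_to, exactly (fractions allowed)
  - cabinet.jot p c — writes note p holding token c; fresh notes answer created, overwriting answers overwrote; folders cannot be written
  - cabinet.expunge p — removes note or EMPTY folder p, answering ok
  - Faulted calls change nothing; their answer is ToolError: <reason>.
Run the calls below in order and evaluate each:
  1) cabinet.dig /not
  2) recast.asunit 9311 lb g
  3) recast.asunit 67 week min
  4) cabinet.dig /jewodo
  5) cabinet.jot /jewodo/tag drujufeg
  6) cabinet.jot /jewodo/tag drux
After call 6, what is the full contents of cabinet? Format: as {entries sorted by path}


→ cabinet.dig(p=/not)
← ok
→ recast.asunit(v=9311, u_from=lb, u_to=g)
← 422339855707/100000
→ recast.asunit(v=67, u_from=week, u_to=min)
← 675360
→ cabinet.dig(p=/jewodo)
← ok
→ cabinet.jot(p=/jewodo/tag, c=drujufeg)
← created
→ cabinet.jot(p=/jewodo/tag, c=drux)
← overwrote

Answer: {jewodo/, jewodo/tag=drux, not/}


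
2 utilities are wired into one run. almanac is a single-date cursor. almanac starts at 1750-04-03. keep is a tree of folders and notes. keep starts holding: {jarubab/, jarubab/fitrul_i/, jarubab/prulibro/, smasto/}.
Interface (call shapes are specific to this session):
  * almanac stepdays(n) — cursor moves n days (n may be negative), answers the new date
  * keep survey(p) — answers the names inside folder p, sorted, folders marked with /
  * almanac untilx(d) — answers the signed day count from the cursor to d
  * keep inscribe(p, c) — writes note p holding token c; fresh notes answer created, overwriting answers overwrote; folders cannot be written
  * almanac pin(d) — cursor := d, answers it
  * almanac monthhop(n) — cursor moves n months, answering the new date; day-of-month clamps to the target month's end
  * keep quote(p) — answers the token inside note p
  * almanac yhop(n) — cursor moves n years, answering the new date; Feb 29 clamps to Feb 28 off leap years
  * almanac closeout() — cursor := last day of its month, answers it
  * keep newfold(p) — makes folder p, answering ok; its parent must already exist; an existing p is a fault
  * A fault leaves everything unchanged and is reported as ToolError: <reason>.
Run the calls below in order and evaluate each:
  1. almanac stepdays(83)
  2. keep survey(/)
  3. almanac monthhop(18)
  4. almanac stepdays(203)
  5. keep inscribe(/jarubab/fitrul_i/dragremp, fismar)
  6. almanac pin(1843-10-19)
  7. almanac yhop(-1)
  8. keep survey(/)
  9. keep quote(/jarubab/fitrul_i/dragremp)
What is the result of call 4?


Answer: 1752-07-15

Derivation:
·→ almanac stepdays(n→83)
·← 1750-06-25
·→ keep survey(p→/)
·← [jarubab/, smasto/]
·→ almanac monthhop(n→18)
·← 1751-12-25
·→ almanac stepdays(n→203)
·← 1752-07-15
·→ keep inscribe(p→/jarubab/fitrul_i/dragremp, c→fismar)
·← created
·→ almanac pin(d→1843-10-19)
·← 1843-10-19
·→ almanac yhop(n→-1)
·← 1842-10-19
·→ keep survey(p→/)
·← [jarubab/, smasto/]
·→ keep quote(p→/jarubab/fitrul_i/dragremp)
·← fismar


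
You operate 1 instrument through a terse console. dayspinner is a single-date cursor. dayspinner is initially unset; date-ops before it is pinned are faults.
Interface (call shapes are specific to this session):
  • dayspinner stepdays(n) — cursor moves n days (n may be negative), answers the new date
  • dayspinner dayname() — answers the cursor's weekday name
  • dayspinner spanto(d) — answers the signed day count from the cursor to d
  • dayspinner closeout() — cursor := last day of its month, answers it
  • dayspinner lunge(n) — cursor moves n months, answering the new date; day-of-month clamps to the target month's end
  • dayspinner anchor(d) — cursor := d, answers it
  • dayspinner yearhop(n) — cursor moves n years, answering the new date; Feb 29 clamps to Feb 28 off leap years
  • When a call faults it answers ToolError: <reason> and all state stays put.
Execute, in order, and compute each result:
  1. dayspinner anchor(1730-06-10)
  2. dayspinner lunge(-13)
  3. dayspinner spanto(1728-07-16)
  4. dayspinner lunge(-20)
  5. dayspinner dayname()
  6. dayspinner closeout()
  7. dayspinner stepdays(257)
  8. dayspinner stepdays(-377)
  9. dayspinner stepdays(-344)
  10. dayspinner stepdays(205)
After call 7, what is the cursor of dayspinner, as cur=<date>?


Answer: cur=1728-06-13

Derivation:
Act: dayspinner anchor[d→1730-06-10]
Obs: 1730-06-10
Act: dayspinner lunge[n→-13]
Obs: 1729-05-10
Act: dayspinner spanto[d→1728-07-16]
Obs: -298
Act: dayspinner lunge[n→-20]
Obs: 1727-09-10
Act: dayspinner dayname[]
Obs: Wednesday
Act: dayspinner closeout[]
Obs: 1727-09-30
Act: dayspinner stepdays[n→257]
Obs: 1728-06-13
Act: dayspinner stepdays[n→-377]
Obs: 1727-06-02
Act: dayspinner stepdays[n→-344]
Obs: 1726-06-23
Act: dayspinner stepdays[n→205]
Obs: 1727-01-14


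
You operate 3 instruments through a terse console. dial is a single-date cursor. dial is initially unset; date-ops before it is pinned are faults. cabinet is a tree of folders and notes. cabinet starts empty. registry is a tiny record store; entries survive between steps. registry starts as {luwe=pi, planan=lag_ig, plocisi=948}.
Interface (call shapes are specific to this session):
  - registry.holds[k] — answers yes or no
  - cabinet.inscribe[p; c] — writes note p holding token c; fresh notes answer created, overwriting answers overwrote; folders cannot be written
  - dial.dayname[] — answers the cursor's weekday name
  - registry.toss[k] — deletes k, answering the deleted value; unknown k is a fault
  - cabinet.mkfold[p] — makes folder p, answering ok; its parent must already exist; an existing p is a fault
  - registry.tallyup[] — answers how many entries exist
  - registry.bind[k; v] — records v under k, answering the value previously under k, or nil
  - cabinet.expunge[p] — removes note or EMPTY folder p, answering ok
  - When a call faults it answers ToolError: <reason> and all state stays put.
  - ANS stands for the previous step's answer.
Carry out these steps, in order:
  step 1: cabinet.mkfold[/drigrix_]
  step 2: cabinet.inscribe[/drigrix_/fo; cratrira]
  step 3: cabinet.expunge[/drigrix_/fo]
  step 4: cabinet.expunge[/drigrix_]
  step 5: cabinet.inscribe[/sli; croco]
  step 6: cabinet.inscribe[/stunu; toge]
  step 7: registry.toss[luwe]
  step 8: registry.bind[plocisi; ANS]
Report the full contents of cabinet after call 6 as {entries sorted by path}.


Answer: {sli=croco, stunu=toge}

Derivation:
>>> cabinet.mkfold p: /drigrix_
  ok
>>> cabinet.inscribe p: /drigrix_/fo c: cratrira
  created
>>> cabinet.expunge p: /drigrix_/fo
  ok
>>> cabinet.expunge p: /drigrix_
  ok
>>> cabinet.inscribe p: /sli c: croco
  created
>>> cabinet.inscribe p: /stunu c: toge
  created
>>> registry.toss k: luwe
  pi
>>> registry.bind k: plocisi v: ANS
  948


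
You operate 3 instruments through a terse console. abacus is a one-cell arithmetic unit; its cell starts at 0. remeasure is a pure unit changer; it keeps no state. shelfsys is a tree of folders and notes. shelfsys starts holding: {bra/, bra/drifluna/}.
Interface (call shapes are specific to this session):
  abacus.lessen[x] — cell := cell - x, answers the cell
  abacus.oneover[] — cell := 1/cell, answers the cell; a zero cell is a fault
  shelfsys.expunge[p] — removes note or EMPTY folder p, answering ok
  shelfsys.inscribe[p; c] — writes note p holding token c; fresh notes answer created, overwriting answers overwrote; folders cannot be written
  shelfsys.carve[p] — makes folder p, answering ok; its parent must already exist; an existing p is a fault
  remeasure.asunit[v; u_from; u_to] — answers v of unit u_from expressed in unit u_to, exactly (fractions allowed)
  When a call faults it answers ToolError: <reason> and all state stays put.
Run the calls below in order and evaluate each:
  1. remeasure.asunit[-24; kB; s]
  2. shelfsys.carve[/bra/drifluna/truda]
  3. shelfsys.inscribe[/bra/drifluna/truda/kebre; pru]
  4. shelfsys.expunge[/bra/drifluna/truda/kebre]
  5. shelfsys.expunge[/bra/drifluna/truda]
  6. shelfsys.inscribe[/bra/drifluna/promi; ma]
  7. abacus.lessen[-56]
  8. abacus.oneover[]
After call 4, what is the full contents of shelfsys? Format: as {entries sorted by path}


Answer: {bra/, bra/drifluna/, bra/drifluna/truda/}

Derivation:
Then remeasure.asunit with v=-24, u_from=kB, u_to=s, yielding ToolError: incompatible units.
Calling shelfsys.carve with p=/bra/drifluna/truda, yielding ok.
I invoke shelfsys.inscribe with p=/bra/drifluna/truda/kebre, c=pru: created.
Invoking shelfsys.expunge with p=/bra/drifluna/truda/kebre, and get ok.
Invoking shelfsys.expunge with p=/bra/drifluna/truda, which returns ok.
Now I run shelfsys.inscribe with p=/bra/drifluna/promi, c=ma, and observe created.
Next I call abacus.lessen with x=-56, yielding 56.
Calling abacus.oneover(), and get 1/56.


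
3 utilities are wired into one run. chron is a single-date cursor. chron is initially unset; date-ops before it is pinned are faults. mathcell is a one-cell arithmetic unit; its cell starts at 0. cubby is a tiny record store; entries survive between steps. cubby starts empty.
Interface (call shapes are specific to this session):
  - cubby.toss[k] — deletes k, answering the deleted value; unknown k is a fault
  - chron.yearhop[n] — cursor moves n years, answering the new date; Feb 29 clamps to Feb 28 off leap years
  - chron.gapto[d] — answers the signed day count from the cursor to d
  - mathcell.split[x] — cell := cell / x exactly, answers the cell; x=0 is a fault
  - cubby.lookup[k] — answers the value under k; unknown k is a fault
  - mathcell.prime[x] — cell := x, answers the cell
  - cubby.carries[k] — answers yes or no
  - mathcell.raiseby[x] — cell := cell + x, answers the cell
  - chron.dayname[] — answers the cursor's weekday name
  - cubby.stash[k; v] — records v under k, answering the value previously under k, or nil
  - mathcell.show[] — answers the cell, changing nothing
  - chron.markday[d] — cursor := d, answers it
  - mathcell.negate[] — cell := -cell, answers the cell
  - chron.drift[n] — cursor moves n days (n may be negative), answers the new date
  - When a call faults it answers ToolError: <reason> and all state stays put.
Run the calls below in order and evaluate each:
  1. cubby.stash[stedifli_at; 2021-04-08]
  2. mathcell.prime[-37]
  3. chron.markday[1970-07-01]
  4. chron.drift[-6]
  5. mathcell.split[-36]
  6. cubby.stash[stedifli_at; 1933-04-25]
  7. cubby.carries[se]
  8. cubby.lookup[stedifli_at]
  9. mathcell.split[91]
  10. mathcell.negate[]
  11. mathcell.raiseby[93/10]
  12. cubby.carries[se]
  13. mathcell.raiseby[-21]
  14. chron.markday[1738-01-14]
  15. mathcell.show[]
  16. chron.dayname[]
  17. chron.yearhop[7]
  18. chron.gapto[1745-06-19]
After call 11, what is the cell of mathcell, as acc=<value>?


>> stash(k→stedifli_at, v→2021-04-08)
<< nil
>> prime(x→-37)
<< -37
>> markday(d→1970-07-01)
<< 1970-07-01
>> drift(n→-6)
<< 1970-06-25
>> split(x→-36)
<< 37/36
>> stash(k→stedifli_at, v→1933-04-25)
<< 2021-04-08
>> carries(k→se)
<< no
>> lookup(k→stedifli_at)
<< 1933-04-25
>> split(x→91)
<< 37/3276
>> negate()
<< -37/3276
>> raiseby(x→93/10)
<< 152149/16380
>> carries(k→se)
<< no
>> raiseby(x→-21)
<< -191831/16380
>> markday(d→1738-01-14)
<< 1738-01-14
>> show()
<< -191831/16380
>> dayname()
<< Tuesday
>> yearhop(n→7)
<< 1745-01-14
>> gapto(d→1745-06-19)
<< 156

Answer: acc=152149/16380


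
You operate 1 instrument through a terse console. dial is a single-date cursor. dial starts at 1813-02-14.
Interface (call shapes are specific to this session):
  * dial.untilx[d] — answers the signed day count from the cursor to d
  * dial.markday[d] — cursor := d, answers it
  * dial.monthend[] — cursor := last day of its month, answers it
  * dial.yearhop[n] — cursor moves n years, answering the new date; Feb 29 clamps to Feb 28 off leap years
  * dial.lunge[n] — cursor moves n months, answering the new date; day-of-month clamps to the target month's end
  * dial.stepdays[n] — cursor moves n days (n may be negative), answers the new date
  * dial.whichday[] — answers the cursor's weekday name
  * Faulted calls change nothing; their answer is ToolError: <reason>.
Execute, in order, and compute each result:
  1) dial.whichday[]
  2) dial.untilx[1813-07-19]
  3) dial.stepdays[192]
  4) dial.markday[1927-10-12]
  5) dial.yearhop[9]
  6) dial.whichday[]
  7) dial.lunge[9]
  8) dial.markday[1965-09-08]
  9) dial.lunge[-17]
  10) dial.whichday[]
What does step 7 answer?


Answer: 1937-07-12

Derivation:
CALL dial.whichday[]
RET  Sunday
CALL dial.untilx[d=1813-07-19]
RET  155
CALL dial.stepdays[n=192]
RET  1813-08-25
CALL dial.markday[d=1927-10-12]
RET  1927-10-12
CALL dial.yearhop[n=9]
RET  1936-10-12
CALL dial.whichday[]
RET  Monday
CALL dial.lunge[n=9]
RET  1937-07-12
CALL dial.markday[d=1965-09-08]
RET  1965-09-08
CALL dial.lunge[n=-17]
RET  1964-04-08
CALL dial.whichday[]
RET  Wednesday


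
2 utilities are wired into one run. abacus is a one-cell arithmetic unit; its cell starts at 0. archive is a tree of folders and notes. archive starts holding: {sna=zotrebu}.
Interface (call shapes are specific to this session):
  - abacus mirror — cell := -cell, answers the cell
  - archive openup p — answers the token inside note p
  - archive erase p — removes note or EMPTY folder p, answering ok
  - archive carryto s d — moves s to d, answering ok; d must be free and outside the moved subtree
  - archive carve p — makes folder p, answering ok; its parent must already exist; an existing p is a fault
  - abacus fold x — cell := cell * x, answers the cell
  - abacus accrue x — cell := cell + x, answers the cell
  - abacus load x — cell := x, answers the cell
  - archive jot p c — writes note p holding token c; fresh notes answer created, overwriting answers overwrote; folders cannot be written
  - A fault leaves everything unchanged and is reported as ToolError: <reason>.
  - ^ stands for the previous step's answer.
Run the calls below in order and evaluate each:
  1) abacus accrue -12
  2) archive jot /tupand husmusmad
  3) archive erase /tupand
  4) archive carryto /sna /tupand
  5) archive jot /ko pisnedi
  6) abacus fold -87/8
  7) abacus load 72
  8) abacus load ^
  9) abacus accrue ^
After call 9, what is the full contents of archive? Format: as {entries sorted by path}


Answer: {ko=pisnedi, tupand=zotrebu}

Derivation:
~$ abacus accrue x: -12
= -12
~$ archive jot p: /tupand c: husmusmad
= created
~$ archive erase p: /tupand
= ok
~$ archive carryto s: /sna d: /tupand
= ok
~$ archive jot p: /ko c: pisnedi
= created
~$ abacus fold x: -87/8
= 261/2
~$ abacus load x: 72
= 72
~$ abacus load x: ^
= 72
~$ abacus accrue x: ^
= 144


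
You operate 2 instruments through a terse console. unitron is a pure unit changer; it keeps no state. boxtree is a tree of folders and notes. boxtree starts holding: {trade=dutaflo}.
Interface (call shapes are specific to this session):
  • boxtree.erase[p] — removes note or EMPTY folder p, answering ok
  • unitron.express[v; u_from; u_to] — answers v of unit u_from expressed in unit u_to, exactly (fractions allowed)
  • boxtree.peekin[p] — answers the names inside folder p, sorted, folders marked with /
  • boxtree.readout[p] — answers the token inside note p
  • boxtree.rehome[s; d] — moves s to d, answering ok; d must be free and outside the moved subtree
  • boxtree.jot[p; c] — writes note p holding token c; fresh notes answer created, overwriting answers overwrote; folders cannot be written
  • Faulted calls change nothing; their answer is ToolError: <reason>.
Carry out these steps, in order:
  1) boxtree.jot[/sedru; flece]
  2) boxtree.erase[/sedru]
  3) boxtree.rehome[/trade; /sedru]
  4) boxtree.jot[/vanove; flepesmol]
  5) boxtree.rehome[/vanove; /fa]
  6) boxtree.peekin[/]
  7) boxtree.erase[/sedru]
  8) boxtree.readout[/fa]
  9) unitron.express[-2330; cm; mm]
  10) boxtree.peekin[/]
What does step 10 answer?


// boxtree.jot(/sedru, flece) == created
// boxtree.erase(/sedru) == ok
// boxtree.rehome(/trade, /sedru) == ok
// boxtree.jot(/vanove, flepesmol) == created
// boxtree.rehome(/vanove, /fa) == ok
// boxtree.peekin(/) == [fa, sedru]
// boxtree.erase(/sedru) == ok
// boxtree.readout(/fa) == flepesmol
// unitron.express(-2330, cm, mm) == -23300
// boxtree.peekin(/) == [fa]

Answer: [fa]


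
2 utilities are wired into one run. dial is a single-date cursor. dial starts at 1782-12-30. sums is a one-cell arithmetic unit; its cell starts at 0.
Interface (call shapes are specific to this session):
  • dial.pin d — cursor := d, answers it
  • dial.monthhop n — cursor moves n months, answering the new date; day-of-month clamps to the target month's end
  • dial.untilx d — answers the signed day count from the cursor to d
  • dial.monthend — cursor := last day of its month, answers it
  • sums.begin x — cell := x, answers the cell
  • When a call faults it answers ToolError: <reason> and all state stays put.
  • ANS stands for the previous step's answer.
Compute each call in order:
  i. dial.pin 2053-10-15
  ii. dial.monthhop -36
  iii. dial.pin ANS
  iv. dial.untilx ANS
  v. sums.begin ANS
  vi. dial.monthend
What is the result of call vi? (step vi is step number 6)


Answer: 2050-10-31

Derivation:
Act: pin[d: 2053-10-15]
Obs: 2053-10-15
Act: monthhop[n: -36]
Obs: 2050-10-15
Act: pin[d: ANS]
Obs: 2050-10-15
Act: untilx[d: ANS]
Obs: 0
Act: begin[x: ANS]
Obs: 0
Act: monthend[]
Obs: 2050-10-31


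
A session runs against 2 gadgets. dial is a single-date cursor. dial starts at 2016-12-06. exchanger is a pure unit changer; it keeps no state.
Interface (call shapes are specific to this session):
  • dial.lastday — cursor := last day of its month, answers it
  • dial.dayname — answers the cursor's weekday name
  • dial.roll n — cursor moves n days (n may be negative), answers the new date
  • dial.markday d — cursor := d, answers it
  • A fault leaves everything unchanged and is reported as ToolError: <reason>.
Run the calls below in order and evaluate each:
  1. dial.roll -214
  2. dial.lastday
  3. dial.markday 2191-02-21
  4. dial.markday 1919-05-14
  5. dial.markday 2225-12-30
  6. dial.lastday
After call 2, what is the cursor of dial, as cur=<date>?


Answer: cur=2016-05-31

Derivation:
Calling dial.roll(-214): 2016-05-06.
Now I run dial.lastday(), → 2016-05-31.
I try dial.markday(2191-02-21), and see 2191-02-21.
I run dial.markday(1919-05-14), and see 1919-05-14.
Next I call dial.markday(2225-12-30), yielding 2225-12-30.
Next I call dial.lastday, and see 2225-12-31.


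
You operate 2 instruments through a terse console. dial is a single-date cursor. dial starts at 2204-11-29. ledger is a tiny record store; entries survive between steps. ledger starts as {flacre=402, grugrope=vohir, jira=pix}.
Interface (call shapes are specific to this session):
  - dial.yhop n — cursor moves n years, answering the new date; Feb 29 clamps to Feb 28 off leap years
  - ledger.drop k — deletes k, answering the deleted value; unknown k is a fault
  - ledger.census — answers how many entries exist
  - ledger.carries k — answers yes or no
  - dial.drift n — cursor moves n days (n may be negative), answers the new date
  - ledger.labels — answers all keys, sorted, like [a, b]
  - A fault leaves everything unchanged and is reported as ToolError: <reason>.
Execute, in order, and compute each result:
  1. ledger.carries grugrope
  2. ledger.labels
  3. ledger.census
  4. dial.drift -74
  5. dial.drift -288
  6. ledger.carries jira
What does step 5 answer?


Answer: 2203-12-03

Derivation:
>>> carries k→grugrope
= yes
>>> labels
= [flacre, grugrope, jira]
>>> census
= 3
>>> drift n→-74
= 2204-09-16
>>> drift n→-288
= 2203-12-03
>>> carries k→jira
= yes


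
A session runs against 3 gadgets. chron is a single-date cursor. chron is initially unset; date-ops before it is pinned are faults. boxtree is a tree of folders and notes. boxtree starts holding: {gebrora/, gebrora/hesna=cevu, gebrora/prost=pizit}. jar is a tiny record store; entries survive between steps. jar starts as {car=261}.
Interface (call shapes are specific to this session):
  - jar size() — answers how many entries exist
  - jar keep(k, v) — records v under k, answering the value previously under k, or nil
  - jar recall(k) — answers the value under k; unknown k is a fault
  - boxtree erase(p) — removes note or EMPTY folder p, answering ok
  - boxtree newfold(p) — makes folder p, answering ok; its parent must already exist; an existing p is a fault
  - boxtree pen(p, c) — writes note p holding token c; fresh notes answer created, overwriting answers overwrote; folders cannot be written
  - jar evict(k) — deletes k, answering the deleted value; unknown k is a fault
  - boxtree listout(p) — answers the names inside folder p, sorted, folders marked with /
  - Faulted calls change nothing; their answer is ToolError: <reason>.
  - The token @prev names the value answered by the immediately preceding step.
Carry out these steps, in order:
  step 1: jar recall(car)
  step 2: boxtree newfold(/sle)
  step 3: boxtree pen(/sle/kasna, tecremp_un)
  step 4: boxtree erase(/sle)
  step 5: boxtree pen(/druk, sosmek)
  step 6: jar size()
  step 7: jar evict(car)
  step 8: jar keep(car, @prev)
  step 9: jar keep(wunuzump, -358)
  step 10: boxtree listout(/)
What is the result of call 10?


Answer: [druk, gebrora/, sle/]

Derivation:
-- 1. jar recall(k=car) -> 261
-- 2. boxtree newfold(p=/sle) -> ok
-- 3. boxtree pen(p=/sle/kasna, c=tecremp_un) -> created
-- 4. boxtree erase(p=/sle) -> ToolError: not empty
-- 5. boxtree pen(p=/druk, c=sosmek) -> created
-- 6. jar size() -> 1
-- 7. jar evict(k=car) -> 261
-- 8. jar keep(k=car, v=@prev) -> nil
-- 9. jar keep(k=wunuzump, v=-358) -> nil
-- 10. boxtree listout(p=/) -> [druk, gebrora/, sle/]


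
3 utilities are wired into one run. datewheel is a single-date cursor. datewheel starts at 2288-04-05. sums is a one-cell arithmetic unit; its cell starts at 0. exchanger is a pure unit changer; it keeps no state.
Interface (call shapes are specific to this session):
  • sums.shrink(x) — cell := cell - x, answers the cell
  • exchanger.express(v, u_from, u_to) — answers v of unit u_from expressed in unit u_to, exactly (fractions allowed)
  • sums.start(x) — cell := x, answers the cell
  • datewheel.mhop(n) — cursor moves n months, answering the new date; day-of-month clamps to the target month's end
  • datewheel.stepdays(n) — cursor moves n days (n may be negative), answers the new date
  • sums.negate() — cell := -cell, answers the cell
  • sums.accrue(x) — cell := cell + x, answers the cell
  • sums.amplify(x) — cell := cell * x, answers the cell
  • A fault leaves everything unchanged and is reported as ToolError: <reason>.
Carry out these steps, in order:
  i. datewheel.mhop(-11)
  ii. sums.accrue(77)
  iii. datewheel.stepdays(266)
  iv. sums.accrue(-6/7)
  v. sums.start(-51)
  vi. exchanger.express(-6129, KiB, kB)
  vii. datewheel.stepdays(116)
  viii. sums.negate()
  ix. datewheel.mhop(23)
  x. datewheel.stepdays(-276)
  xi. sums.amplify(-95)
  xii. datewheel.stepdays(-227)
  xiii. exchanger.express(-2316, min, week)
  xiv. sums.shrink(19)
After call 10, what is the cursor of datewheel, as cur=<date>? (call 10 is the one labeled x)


Answer: cur=2289-07-19

Derivation:
I call mhop using n→-11, giving 2287-05-05.
I invoke accrue using x→77, → 77.
I invoke stepdays using n→266, → 2288-01-26.
I call accrue using x→-6/7, → 533/7.
Using start using x→-51, giving -51.
Calling express using v→-6129, u_from→KiB, u_to→kB, — result: -784512/125.
I run stepdays using n→116, and observe 2288-05-21.
I use negate(), and get 51.
Next I call mhop using n→23, giving 2290-04-21.
Invoking stepdays using n→-276, yielding 2289-07-19.
I call amplify using x→-95, and get -4845.
I use stepdays using n→-227: 2288-12-04.
Then express using v→-2316, u_from→min, u_to→week, → -193/840.
Using shrink using x→19, — result: -4864.


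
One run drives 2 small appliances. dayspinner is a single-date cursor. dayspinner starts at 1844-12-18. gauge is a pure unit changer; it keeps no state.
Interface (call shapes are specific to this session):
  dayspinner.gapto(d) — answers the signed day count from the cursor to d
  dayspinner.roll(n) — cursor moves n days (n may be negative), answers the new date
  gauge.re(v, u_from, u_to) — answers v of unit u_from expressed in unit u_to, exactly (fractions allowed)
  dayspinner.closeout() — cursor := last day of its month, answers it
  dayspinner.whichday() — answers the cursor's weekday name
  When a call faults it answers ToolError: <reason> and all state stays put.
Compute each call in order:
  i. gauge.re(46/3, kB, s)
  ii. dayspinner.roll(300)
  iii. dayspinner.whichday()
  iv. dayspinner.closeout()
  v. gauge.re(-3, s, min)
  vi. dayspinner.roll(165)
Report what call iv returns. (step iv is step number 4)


Answer: 1845-10-31

Derivation:
Step: gauge.re[v: 46/3; u_from: kB; u_to: s]
Result: ToolError: incompatible units
Step: dayspinner.roll[n: 300]
Result: 1845-10-14
Step: dayspinner.whichday[]
Result: Tuesday
Step: dayspinner.closeout[]
Result: 1845-10-31
Step: gauge.re[v: -3; u_from: s; u_to: min]
Result: -1/20
Step: dayspinner.roll[n: 165]
Result: 1846-04-14


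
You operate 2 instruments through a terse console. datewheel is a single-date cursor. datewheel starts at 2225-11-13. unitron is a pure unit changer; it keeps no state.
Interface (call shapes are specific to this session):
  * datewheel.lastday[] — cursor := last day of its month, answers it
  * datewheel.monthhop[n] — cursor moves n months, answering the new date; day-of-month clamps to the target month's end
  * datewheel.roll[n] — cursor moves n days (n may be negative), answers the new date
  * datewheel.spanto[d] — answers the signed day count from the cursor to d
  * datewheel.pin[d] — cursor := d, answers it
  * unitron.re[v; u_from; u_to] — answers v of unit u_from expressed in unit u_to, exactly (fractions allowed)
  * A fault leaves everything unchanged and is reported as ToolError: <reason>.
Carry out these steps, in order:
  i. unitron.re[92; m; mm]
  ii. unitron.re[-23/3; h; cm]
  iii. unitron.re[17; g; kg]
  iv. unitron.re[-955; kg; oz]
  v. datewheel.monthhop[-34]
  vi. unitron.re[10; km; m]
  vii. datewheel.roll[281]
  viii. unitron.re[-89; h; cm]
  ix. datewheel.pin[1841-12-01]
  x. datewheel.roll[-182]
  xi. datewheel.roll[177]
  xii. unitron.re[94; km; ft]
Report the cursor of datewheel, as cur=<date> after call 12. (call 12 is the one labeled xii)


Answer: cur=1841-11-26

Derivation:
-- re(v→92, u_from→m, u_to→mm) => 92000
-- re(v→-23/3, u_from→h, u_to→cm) => ToolError: incompatible units
-- re(v→17, u_from→g, u_to→kg) => 17/1000
-- re(v→-955, u_from→kg, u_to→oz) => -1528000000000/45359237
-- monthhop(n→-34) => 2223-01-13
-- re(v→10, u_from→km, u_to→m) => 10000
-- roll(n→281) => 2223-10-21
-- re(v→-89, u_from→h, u_to→cm) => ToolError: incompatible units
-- pin(d→1841-12-01) => 1841-12-01
-- roll(n→-182) => 1841-06-02
-- roll(n→177) => 1841-11-26
-- re(v→94, u_from→km, u_to→ft) => 117500000/381


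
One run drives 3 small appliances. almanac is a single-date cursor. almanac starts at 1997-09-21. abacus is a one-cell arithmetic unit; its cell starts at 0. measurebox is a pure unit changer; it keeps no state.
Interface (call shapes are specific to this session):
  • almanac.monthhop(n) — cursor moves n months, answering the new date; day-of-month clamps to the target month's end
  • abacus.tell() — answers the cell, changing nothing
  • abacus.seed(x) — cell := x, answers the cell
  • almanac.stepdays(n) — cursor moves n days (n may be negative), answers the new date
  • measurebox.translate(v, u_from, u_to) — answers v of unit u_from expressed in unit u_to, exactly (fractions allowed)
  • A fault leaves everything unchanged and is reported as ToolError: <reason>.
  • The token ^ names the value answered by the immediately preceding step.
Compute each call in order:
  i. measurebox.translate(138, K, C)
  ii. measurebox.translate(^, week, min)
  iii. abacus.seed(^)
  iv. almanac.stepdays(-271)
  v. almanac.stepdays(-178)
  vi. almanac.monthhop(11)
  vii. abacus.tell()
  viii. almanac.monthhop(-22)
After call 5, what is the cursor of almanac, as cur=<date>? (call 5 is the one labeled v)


>> translate(v: 138, u_from: K, u_to: C)
<< -2703/20
>> translate(v: ^, u_from: week, u_to: min)
<< -1362312
>> seed(x: ^)
<< -1362312
>> stepdays(n: -271)
<< 1996-12-24
>> stepdays(n: -178)
<< 1996-06-29
>> monthhop(n: 11)
<< 1997-05-29
>> tell()
<< -1362312
>> monthhop(n: -22)
<< 1995-07-29

Answer: cur=1996-06-29


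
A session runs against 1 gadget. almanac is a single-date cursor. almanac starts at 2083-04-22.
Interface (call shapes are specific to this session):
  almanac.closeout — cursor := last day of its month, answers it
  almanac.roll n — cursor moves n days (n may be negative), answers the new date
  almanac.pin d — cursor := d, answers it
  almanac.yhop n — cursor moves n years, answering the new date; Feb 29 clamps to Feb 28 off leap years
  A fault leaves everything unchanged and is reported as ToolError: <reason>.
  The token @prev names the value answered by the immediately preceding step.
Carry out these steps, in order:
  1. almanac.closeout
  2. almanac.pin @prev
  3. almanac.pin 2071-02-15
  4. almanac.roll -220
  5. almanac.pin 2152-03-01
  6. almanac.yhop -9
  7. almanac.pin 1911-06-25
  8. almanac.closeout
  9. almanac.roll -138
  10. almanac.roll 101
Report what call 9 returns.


[in] almanac.closeout
= 2083-04-30
[in] almanac.pin d: @prev
= 2083-04-30
[in] almanac.pin d: 2071-02-15
= 2071-02-15
[in] almanac.roll n: -220
= 2070-07-10
[in] almanac.pin d: 2152-03-01
= 2152-03-01
[in] almanac.yhop n: -9
= 2143-03-01
[in] almanac.pin d: 1911-06-25
= 1911-06-25
[in] almanac.closeout
= 1911-06-30
[in] almanac.roll n: -138
= 1911-02-12
[in] almanac.roll n: 101
= 1911-05-24

Answer: 1911-02-12


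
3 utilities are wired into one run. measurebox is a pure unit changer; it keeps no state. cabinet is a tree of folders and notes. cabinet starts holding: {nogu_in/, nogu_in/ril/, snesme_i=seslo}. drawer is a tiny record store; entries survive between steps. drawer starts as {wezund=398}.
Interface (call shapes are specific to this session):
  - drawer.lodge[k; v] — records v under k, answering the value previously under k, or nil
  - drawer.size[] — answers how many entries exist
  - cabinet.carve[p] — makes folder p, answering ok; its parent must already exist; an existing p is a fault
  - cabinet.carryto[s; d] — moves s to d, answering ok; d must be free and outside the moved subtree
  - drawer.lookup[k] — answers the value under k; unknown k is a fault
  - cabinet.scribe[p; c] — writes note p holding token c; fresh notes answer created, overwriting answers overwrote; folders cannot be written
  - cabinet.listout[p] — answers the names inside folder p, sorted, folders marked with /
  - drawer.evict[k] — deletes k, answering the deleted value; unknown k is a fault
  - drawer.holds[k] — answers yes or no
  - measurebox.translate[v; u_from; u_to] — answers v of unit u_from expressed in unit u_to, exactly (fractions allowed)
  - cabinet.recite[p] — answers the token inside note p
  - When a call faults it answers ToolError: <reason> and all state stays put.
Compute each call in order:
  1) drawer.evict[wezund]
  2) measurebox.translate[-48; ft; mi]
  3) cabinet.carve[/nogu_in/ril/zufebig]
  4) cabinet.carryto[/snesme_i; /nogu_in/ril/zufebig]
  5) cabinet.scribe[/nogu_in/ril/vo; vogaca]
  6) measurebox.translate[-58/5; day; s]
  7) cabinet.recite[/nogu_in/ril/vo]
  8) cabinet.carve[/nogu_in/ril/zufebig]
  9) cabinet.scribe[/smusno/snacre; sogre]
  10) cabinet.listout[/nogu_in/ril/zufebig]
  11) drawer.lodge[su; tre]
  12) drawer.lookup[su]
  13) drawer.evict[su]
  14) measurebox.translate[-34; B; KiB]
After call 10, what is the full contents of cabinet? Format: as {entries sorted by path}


·→ drawer.evict(k='wezund')
·← 398
·→ measurebox.translate(v='-48', u_from='ft', u_to='mi')
·← -1/110
·→ cabinet.carve(p='/nogu_in/ril/zufebig')
·← ok
·→ cabinet.carryto(s='/snesme_i', d='/nogu_in/ril/zufebig')
·← ToolError: exists
·→ cabinet.scribe(p='/nogu_in/ril/vo', c='vogaca')
·← created
·→ measurebox.translate(v='-58/5', u_from='day', u_to='s')
·← -1002240
·→ cabinet.recite(p='/nogu_in/ril/vo')
·← vogaca
·→ cabinet.carve(p='/nogu_in/ril/zufebig')
·← ToolError: exists
·→ cabinet.scribe(p='/smusno/snacre', c='sogre')
·← ToolError: no parent
·→ cabinet.listout(p='/nogu_in/ril/zufebig')
·← []
·→ drawer.lodge(k='su', v='tre')
·← nil
·→ drawer.lookup(k='su')
·← tre
·→ drawer.evict(k='su')
·← tre
·→ measurebox.translate(v='-34', u_from='B', u_to='KiB')
·← -17/512

Answer: {nogu_in/, nogu_in/ril/, nogu_in/ril/vo=vogaca, nogu_in/ril/zufebig/, snesme_i=seslo}
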